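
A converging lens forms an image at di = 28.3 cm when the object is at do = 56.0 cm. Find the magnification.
M = −di/do = -0.5054 (inverted image)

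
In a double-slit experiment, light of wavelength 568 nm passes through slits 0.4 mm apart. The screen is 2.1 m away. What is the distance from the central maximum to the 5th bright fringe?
y = mλL/d = 14.91 mm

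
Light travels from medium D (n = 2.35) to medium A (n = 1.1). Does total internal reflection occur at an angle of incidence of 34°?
θc = arcsin(n₂/n₁) = 27.91°; 34° > θc, so yes — total internal reflection.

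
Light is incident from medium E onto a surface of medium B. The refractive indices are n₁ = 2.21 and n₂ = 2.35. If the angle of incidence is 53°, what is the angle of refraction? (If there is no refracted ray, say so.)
sin θ₂ = (n₁/n₂)·sin θ₁ = 0.7511 → θ₂ = 48.68°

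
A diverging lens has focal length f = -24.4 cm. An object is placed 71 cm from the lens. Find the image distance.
1/di = 1/f − 1/do → di = -18.16 cm (virtual image)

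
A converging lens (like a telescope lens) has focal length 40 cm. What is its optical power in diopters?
P = 1/f = 2.5 D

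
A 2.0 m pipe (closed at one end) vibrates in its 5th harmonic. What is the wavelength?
λₙ = 4L/n = 1.6 m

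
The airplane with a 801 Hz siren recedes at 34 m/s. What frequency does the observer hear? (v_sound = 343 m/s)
f_obs = f·v/(v + v_s) = 728.8 Hz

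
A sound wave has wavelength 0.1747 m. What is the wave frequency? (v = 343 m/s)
f = v/λ = 1963 Hz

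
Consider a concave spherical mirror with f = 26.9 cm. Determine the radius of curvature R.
R = 2|f| = 53.8 cm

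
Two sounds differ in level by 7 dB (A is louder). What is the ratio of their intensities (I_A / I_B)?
I_A/I_B = 10^(Δβ/10) = 5.012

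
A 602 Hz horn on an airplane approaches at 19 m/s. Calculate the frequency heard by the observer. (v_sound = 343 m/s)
f_obs = f·v/(v − v_s) = 637.3 Hz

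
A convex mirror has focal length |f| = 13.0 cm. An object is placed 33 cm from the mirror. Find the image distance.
f = −13.0 cm (convex); 1/di = 1/f − 1/do → di = -9.326 cm (virtual image, behind mirror)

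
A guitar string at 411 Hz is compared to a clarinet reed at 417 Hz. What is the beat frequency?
6 Hz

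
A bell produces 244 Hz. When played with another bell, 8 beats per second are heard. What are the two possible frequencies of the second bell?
f₂ = 244 ± 8 Hz → 252 Hz or 236 Hz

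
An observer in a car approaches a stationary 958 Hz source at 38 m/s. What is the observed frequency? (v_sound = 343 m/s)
f_obs = f·(v + v_o)/v = 1064 Hz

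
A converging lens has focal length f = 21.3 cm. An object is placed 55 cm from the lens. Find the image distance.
1/di = 1/f − 1/do → di = 34.76 cm (real image)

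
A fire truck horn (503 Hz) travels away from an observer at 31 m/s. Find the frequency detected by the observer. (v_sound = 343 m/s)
f_obs = f·v/(v + v_s) = 461.3 Hz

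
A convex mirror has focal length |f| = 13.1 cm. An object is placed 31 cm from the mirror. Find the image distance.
f = −13.1 cm (convex); 1/di = 1/f − 1/do → di = -9.209 cm (virtual image, behind mirror)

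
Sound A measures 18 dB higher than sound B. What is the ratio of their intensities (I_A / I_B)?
I_A/I_B = 10^(Δβ/10) = 63.1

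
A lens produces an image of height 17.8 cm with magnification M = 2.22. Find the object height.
ho = |hi|/|M| = 8.018 cm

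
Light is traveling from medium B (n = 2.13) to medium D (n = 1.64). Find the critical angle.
θc = arcsin(n₂/n₁) = 50.35°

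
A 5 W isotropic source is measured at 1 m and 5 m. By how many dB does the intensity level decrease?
Δβ = 20·log₁₀(r₂/r₁) = 13.98 dB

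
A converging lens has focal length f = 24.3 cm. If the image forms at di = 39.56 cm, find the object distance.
1/do = 1/f − 1/di → do = 63 cm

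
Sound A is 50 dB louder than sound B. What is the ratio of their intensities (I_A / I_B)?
I_A/I_B = 10^(Δβ/10) = 100000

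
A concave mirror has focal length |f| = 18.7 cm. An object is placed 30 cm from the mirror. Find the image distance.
f = +18.7 cm (concave); 1/di = 1/f − 1/do → di = 49.65 cm (real image, in front of mirror)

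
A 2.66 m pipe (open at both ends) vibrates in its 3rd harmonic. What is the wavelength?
λₙ = 2L/n = 1.773 m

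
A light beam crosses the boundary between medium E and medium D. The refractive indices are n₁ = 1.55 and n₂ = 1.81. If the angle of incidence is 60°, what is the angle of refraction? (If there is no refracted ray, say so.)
sin θ₂ = (n₁/n₂)·sin θ₁ = 0.7416 → θ₂ = 47.87°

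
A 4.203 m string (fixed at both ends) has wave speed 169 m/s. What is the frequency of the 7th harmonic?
fₙ = nv/(2L) = 140.7 Hz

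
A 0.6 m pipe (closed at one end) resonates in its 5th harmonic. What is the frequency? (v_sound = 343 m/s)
fₙ = nv/(4L) = 714.6 Hz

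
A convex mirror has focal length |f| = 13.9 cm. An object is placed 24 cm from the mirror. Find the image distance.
f = −13.9 cm (convex); 1/di = 1/f − 1/do → di = -8.802 cm (virtual image, behind mirror)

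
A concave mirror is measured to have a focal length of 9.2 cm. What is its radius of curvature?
R = 2|f| = 18.4 cm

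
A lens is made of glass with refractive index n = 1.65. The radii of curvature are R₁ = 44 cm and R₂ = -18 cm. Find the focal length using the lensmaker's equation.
1/f = (n − 1)(1/R₁ − 1/R₂) → f = 19.65 cm (converging lens)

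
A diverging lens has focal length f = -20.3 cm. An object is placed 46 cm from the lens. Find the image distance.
1/di = 1/f − 1/do → di = -14.08 cm (virtual image)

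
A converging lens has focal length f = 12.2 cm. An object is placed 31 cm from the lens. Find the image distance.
1/di = 1/f − 1/do → di = 20.12 cm (real image)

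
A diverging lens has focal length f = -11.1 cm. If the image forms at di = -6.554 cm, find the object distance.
1/do = 1/f − 1/di → do = 16 cm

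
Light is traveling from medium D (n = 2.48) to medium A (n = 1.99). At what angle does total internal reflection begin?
θc = arcsin(n₂/n₁) = 53.36°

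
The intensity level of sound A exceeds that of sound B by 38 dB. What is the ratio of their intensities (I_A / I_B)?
I_A/I_B = 10^(Δβ/10) = 6310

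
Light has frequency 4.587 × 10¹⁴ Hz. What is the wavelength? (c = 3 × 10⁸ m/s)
λ = c/f = 654 nm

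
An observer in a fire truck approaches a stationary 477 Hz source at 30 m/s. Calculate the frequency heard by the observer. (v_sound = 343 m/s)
f_obs = f·(v + v_o)/v = 518.7 Hz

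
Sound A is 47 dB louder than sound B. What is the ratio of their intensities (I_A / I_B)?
I_A/I_B = 10^(Δβ/10) = 50120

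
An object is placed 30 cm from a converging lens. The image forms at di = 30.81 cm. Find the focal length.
1/f = 1/do + 1/di → f = 15.2 cm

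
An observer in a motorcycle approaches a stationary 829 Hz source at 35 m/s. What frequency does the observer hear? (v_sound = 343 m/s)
f_obs = f·(v + v_o)/v = 913.6 Hz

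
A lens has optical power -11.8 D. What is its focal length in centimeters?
f = 1/P = -8.475 cm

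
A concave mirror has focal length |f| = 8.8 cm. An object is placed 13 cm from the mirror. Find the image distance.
f = +8.8 cm (concave); 1/di = 1/f − 1/do → di = 27.24 cm (real image, in front of mirror)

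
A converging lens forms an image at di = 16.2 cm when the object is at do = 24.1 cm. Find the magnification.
M = −di/do = -0.6722 (inverted image)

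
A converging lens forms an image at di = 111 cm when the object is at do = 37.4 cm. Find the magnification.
M = −di/do = -2.968 (inverted image)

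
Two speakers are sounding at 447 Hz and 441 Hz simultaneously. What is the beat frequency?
6 Hz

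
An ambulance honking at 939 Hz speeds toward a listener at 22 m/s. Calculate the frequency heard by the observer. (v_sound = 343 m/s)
f_obs = f·v/(v − v_s) = 1003 Hz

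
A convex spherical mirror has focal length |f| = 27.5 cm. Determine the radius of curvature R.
R = 2|f| = 55 cm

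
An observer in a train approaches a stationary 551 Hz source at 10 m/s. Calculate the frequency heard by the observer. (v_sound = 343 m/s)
f_obs = f·(v + v_o)/v = 567.1 Hz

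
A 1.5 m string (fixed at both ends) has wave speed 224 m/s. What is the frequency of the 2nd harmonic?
fₙ = nv/(2L) = 149.3 Hz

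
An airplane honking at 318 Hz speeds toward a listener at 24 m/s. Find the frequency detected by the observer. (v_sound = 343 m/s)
f_obs = f·v/(v − v_s) = 341.9 Hz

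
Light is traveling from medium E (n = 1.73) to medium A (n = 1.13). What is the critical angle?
θc = arcsin(n₂/n₁) = 40.78°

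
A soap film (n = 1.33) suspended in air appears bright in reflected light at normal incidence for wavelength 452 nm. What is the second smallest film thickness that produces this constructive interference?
2nt = (m − ½)λ with m = 2 → t = (m − ½)λ/(2n) = 254.9 nm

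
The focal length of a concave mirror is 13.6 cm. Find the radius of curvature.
R = 2|f| = 27.2 cm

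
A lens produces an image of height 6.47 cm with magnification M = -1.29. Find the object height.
ho = |hi|/|M| = 5.016 cm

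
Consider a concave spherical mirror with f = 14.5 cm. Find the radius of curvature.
R = 2|f| = 29 cm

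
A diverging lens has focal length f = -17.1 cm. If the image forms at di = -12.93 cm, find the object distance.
1/do = 1/f − 1/di → do = 53.02 cm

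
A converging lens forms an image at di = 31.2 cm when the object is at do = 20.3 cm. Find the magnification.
M = −di/do = -1.537 (inverted image)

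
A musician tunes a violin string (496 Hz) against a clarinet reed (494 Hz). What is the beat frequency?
2 Hz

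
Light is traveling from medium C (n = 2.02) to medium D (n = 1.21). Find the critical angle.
θc = arcsin(n₂/n₁) = 36.8°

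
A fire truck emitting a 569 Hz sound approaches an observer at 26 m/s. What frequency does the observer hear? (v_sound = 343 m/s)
f_obs = f·v/(v − v_s) = 615.7 Hz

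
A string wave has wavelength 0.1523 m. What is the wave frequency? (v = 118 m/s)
f = v/λ = 774.8 Hz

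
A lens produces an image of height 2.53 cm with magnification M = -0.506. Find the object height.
ho = |hi|/|M| = 5 cm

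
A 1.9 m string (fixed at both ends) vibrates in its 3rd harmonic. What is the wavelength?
λₙ = 2L/n = 1.267 m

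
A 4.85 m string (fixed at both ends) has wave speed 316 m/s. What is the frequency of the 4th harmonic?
fₙ = nv/(2L) = 130.3 Hz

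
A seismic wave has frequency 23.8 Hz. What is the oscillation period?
T = 1/f = 0.04202 s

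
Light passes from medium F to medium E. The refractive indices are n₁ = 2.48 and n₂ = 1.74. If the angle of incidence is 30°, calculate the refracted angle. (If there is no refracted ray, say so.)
sin θ₂ = (n₁/n₂)·sin θ₁ = 0.7126 → θ₂ = 45.45°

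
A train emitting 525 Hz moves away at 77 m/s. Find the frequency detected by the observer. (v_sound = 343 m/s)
f_obs = f·v/(v + v_s) = 428.8 Hz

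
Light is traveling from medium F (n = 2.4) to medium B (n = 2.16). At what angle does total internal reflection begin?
θc = arcsin(n₂/n₁) = 64.16°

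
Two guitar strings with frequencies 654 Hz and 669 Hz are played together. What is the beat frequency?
15 Hz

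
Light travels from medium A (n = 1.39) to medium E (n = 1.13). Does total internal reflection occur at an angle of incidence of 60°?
θc = arcsin(n₂/n₁) = 54.39°; 60° > θc, so yes — total internal reflection.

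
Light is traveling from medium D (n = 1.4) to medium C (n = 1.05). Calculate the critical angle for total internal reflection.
θc = arcsin(n₂/n₁) = 48.59°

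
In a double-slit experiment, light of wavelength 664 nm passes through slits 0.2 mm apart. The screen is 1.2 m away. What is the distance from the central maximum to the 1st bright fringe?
y = mλL/d = 3.984 mm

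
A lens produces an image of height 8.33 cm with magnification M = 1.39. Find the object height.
ho = |hi|/|M| = 5.993 cm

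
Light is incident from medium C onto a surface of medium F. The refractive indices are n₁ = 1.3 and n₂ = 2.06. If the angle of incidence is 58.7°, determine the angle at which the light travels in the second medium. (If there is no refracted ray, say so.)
sin θ₂ = (n₁/n₂)·sin θ₁ = 0.5392 → θ₂ = 32.63°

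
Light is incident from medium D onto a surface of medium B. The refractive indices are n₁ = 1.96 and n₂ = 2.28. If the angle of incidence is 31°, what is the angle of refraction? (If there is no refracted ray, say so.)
sin θ₂ = (n₁/n₂)·sin θ₁ = 0.4428 → θ₂ = 26.28°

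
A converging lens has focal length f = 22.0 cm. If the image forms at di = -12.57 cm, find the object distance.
1/do = 1/f − 1/di → do = 7.999 cm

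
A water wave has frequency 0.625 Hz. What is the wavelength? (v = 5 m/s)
λ = v/f = 8 m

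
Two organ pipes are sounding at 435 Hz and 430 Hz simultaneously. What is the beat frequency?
5 Hz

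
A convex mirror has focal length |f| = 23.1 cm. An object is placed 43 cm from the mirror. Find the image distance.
f = −23.1 cm (convex); 1/di = 1/f − 1/do → di = -15.03 cm (virtual image, behind mirror)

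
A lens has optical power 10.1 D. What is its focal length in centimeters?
f = 1/P = 9.901 cm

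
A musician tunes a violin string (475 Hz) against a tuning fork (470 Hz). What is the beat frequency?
5 Hz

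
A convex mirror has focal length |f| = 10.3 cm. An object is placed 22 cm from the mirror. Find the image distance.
f = −10.3 cm (convex); 1/di = 1/f − 1/do → di = -7.015 cm (virtual image, behind mirror)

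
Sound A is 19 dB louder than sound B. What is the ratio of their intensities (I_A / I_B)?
I_A/I_B = 10^(Δβ/10) = 79.43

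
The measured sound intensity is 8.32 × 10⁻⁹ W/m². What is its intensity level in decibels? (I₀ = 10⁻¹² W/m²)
β = 10·log₁₀(I/I₀) = 39.2 dB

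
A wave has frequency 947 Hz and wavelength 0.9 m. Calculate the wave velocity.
v = fλ = 852.3 m/s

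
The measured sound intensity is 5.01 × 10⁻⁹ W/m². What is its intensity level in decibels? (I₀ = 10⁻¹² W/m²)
β = 10·log₁₀(I/I₀) = 37 dB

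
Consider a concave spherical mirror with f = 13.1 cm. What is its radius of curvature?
R = 2|f| = 26.2 cm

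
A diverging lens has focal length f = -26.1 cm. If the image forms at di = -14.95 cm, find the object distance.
1/do = 1/f − 1/di → do = 35 cm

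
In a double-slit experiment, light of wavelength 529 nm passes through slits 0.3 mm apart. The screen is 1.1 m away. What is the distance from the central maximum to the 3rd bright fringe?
y = mλL/d = 5.819 mm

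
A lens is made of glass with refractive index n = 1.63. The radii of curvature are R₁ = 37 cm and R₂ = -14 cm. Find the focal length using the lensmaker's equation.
1/f = (n − 1)(1/R₁ − 1/R₂) → f = 16.12 cm (converging lens)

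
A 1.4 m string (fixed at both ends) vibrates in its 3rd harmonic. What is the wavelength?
λₙ = 2L/n = 0.9333 m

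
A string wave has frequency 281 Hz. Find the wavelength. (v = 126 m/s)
λ = v/f = 0.4484 m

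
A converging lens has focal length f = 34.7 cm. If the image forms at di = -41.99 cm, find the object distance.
1/do = 1/f − 1/di → do = 19 cm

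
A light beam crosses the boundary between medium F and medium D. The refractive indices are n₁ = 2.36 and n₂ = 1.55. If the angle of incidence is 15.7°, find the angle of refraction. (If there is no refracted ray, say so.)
sin θ₂ = (n₁/n₂)·sin θ₁ = 0.412 → θ₂ = 24.33°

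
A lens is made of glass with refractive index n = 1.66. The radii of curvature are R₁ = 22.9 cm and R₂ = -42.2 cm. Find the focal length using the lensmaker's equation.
1/f = (n − 1)(1/R₁ − 1/R₂) → f = 22.49 cm (converging lens)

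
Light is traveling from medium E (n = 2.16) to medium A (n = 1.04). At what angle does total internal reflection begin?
θc = arcsin(n₂/n₁) = 28.78°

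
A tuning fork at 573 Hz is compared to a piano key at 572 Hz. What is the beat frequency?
1 Hz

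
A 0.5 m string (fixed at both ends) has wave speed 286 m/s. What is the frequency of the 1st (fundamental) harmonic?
fₙ = nv/(2L) = 286 Hz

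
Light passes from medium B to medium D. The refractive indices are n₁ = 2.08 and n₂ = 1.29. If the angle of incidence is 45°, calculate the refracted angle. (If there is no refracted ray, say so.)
sin θ₂ = (n₁/n₂)·sin θ₁ = 1.14 > 1, so there is no refracted ray — the light undergoes total internal reflection.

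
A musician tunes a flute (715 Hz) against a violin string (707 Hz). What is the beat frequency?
8 Hz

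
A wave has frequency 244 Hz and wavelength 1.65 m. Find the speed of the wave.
v = fλ = 402.6 m/s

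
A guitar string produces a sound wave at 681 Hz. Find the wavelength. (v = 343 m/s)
λ = v/f = 0.5037 m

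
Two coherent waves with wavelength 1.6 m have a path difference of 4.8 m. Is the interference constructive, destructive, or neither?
constructive — path difference = 3λ, a whole number of wavelengths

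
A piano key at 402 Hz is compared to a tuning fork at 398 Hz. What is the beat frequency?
4 Hz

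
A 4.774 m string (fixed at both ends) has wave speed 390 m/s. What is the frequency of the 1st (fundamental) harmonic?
fₙ = nv/(2L) = 40.85 Hz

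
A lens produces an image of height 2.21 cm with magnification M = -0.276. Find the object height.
ho = |hi|/|M| = 8.007 cm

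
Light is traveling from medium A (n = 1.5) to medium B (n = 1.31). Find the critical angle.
θc = arcsin(n₂/n₁) = 60.85°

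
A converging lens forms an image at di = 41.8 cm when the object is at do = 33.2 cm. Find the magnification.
M = −di/do = -1.259 (inverted image)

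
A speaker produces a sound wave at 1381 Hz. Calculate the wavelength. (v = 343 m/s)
λ = v/f = 0.2484 m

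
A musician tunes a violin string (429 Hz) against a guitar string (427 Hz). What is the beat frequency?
2 Hz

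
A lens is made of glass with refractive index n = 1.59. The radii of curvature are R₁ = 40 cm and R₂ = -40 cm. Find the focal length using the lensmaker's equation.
1/f = (n − 1)(1/R₁ − 1/R₂) → f = 33.9 cm (converging lens)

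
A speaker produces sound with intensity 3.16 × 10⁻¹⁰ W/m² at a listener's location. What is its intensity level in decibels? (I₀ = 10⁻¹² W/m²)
β = 10·log₁₀(I/I₀) = 25 dB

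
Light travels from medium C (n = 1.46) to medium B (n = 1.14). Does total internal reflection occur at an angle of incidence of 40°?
θc = arcsin(n₂/n₁) = 51.34°; 40° < θc, so no — the ray refracts.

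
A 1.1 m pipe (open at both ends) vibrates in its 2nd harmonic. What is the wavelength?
λₙ = 2L/n = 1.1 m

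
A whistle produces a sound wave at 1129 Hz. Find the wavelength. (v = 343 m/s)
λ = v/f = 0.3038 m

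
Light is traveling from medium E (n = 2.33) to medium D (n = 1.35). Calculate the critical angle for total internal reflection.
θc = arcsin(n₂/n₁) = 35.41°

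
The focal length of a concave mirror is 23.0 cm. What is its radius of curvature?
R = 2|f| = 46 cm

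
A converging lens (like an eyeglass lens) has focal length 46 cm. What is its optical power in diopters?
P = 1/f = 2.174 D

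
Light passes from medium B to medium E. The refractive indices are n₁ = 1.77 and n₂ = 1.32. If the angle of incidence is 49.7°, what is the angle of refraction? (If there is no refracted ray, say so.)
sin θ₂ = (n₁/n₂)·sin θ₁ = 1.023 > 1, so there is no refracted ray — the light undergoes total internal reflection.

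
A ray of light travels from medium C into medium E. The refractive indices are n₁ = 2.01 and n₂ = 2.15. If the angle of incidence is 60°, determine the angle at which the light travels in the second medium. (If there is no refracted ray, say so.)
sin θ₂ = (n₁/n₂)·sin θ₁ = 0.8096 → θ₂ = 54.06°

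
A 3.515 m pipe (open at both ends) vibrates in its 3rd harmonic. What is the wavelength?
λₙ = 2L/n = 2.343 m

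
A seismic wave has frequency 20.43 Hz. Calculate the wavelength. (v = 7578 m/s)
λ = v/f = 370.9 m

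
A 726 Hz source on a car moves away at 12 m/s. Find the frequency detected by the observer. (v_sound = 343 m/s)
f_obs = f·v/(v + v_s) = 701.5 Hz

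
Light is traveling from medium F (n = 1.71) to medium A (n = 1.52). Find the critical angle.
θc = arcsin(n₂/n₁) = 62.73°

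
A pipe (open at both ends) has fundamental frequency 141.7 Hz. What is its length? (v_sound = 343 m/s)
L = v/(2f₁) = 1.21 m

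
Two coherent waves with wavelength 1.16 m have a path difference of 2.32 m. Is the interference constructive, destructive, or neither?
constructive — path difference = 2λ, a whole number of wavelengths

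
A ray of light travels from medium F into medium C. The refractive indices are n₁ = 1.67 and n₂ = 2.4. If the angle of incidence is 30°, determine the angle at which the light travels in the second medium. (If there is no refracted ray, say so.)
sin θ₂ = (n₁/n₂)·sin θ₁ = 0.3479 → θ₂ = 20.36°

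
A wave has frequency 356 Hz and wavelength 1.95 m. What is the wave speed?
v = fλ = 694.2 m/s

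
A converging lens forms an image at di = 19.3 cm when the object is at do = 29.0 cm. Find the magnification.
M = −di/do = -0.6655 (inverted image)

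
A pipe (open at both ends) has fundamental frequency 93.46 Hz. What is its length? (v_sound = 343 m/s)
L = v/(2f₁) = 1.835 m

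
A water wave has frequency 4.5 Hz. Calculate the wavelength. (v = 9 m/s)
λ = v/f = 2 m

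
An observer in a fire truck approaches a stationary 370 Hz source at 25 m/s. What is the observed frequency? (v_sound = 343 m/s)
f_obs = f·(v + v_o)/v = 397 Hz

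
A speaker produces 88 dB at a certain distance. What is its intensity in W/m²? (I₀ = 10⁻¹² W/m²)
I = I₀·10^(β/10) = 6.31 × 10⁻⁴ W/m²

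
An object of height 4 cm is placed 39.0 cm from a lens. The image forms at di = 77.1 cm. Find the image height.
hi = (-di/do) × ho = -7.908 cm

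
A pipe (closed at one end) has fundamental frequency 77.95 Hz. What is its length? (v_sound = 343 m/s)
L = v/(4f₁) = 1.1 m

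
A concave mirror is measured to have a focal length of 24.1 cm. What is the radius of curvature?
R = 2|f| = 48.2 cm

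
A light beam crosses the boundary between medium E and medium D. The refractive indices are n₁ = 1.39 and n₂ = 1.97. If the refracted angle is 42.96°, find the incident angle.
sin θ₁ = (n₂/n₁)·sin θ₂ → θ₁ = 74.98°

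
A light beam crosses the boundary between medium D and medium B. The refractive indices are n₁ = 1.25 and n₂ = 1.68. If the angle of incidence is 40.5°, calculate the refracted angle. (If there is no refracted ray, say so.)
sin θ₂ = (n₁/n₂)·sin θ₁ = 0.4832 → θ₂ = 28.9°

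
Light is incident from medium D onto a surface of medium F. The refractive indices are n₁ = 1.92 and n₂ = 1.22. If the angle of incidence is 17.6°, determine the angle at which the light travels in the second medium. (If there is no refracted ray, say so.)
sin θ₂ = (n₁/n₂)·sin θ₁ = 0.4759 → θ₂ = 28.42°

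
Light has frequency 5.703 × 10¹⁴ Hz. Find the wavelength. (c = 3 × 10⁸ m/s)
λ = c/f = 526 nm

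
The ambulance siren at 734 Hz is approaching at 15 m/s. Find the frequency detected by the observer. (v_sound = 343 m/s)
f_obs = f·v/(v − v_s) = 767.6 Hz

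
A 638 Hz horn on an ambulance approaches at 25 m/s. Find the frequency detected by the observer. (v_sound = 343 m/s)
f_obs = f·v/(v − v_s) = 688.2 Hz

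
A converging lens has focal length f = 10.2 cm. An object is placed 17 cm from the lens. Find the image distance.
1/di = 1/f − 1/do → di = 25.5 cm (real image)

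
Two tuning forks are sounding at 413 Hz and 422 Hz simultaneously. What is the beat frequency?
9 Hz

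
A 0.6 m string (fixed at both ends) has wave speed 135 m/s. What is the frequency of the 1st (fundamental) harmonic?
fₙ = nv/(2L) = 112.5 Hz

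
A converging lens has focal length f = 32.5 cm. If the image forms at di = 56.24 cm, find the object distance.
1/do = 1/f − 1/di → do = 76.99 cm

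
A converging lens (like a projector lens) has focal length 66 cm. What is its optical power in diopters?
P = 1/f = 1.515 D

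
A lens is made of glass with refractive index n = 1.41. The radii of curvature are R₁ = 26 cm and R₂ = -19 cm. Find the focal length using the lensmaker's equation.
1/f = (n − 1)(1/R₁ − 1/R₂) → f = 26.78 cm (converging lens)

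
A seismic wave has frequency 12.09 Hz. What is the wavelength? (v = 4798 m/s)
λ = v/f = 396.9 m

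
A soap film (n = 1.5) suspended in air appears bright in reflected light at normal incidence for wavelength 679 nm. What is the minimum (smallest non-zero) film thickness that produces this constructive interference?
2nt = (m − ½)λ with m = 1 → t = (m − ½)λ/(2n) = 113.2 nm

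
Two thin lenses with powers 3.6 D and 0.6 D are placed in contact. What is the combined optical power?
P_total = P₁ + P₂ = 4.2 D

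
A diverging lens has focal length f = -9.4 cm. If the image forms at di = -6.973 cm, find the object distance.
1/do = 1/f − 1/di → do = 27.01 cm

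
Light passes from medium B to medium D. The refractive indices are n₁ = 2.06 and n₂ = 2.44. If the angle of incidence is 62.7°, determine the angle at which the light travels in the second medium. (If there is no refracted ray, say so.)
sin θ₂ = (n₁/n₂)·sin θ₁ = 0.7502 → θ₂ = 48.61°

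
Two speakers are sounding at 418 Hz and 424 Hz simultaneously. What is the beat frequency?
6 Hz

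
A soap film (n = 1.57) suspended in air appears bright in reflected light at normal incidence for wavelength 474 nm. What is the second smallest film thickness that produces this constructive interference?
2nt = (m − ½)λ with m = 2 → t = (m − ½)λ/(2n) = 226.4 nm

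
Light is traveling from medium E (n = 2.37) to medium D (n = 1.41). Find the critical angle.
θc = arcsin(n₂/n₁) = 36.51°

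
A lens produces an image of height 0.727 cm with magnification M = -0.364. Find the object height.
ho = |hi|/|M| = 1.997 cm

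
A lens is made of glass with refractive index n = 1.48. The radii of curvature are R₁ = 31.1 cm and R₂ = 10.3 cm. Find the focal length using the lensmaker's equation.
1/f = (n − 1)(1/R₁ − 1/R₂) → f = -32.08 cm (diverging lens)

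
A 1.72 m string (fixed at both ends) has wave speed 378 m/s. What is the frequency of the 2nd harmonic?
fₙ = nv/(2L) = 219.8 Hz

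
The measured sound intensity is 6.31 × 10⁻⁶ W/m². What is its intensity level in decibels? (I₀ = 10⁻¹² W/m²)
β = 10·log₁₀(I/I₀) = 68 dB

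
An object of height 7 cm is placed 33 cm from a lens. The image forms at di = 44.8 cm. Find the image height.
hi = (-di/do) × ho = -9.503 cm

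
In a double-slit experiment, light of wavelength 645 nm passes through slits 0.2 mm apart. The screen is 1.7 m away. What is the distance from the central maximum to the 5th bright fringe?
y = mλL/d = 27.41 mm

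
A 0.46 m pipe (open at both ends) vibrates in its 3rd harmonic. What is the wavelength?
λₙ = 2L/n = 0.3067 m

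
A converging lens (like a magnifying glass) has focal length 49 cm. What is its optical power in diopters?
P = 1/f = 2.041 D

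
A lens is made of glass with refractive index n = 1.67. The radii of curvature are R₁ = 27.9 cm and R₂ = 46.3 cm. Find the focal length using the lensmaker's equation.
1/f = (n − 1)(1/R₁ − 1/R₂) → f = 104.8 cm (converging lens)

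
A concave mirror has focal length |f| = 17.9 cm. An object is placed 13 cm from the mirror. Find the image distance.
f = +17.9 cm (concave); 1/di = 1/f − 1/do → di = -47.49 cm (virtual image, behind mirror)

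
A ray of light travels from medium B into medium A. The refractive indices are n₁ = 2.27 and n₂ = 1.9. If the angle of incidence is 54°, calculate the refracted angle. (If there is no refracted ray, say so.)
sin θ₂ = (n₁/n₂)·sin θ₁ = 0.9666 → θ₂ = 75.14°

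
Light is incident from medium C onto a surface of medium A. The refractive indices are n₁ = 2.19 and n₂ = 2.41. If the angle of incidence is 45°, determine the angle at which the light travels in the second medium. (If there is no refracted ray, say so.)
sin θ₂ = (n₁/n₂)·sin θ₁ = 0.6426 → θ₂ = 39.98°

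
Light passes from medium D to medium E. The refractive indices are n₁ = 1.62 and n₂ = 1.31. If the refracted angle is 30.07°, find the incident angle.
sin θ₁ = (n₂/n₁)·sin θ₂ → θ₁ = 23.9°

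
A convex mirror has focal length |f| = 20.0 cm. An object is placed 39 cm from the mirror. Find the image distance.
f = −20.0 cm (convex); 1/di = 1/f − 1/do → di = -13.22 cm (virtual image, behind mirror)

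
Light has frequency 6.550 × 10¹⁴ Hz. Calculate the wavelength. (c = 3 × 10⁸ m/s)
λ = c/f = 458 nm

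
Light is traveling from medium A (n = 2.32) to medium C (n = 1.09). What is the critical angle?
θc = arcsin(n₂/n₁) = 28.02°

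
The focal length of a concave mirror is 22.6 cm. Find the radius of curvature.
R = 2|f| = 45.2 cm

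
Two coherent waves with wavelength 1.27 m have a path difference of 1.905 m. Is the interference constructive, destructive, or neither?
destructive — path difference = 1.5λ, an odd multiple of λ/2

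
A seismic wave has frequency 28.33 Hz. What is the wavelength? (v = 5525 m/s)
λ = v/f = 195 m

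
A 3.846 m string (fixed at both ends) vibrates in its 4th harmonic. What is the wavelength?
λₙ = 2L/n = 1.923 m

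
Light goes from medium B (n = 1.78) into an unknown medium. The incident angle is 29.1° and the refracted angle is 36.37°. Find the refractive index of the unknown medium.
n₂ = n₁·sin θ₁ / sin θ₂ = 1.46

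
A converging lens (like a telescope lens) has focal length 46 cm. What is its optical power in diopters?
P = 1/f = 2.174 D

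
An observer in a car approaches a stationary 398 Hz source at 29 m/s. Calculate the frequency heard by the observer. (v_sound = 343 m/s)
f_obs = f·(v + v_o)/v = 431.7 Hz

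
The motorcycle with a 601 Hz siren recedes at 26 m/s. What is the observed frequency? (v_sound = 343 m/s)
f_obs = f·v/(v + v_s) = 558.7 Hz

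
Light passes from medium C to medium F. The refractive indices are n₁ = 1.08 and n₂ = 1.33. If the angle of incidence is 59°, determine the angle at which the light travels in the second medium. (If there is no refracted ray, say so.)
sin θ₂ = (n₁/n₂)·sin θ₁ = 0.696 → θ₂ = 44.11°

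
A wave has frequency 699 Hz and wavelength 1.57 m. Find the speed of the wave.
v = fλ = 1097 m/s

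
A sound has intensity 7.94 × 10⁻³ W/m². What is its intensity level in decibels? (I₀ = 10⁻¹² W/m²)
β = 10·log₁₀(I/I₀) = 99 dB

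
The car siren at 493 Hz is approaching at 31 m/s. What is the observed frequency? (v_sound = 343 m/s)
f_obs = f·v/(v − v_s) = 542 Hz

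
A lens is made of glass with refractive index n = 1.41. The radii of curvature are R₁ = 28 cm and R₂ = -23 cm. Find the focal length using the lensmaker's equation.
1/f = (n − 1)(1/R₁ − 1/R₂) → f = 30.8 cm (converging lens)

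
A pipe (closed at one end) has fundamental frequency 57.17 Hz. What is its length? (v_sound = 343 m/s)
L = v/(4f₁) = 1.5 m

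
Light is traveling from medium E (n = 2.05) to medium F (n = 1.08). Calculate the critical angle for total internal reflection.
θc = arcsin(n₂/n₁) = 31.79°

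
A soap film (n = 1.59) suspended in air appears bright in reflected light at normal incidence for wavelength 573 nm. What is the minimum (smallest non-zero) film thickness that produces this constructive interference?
2nt = (m − ½)λ with m = 1 → t = (m − ½)λ/(2n) = 90.09 nm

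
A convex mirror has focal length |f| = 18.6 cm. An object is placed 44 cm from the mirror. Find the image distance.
f = −18.6 cm (convex); 1/di = 1/f − 1/do → di = -13.07 cm (virtual image, behind mirror)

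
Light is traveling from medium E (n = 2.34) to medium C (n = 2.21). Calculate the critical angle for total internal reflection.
θc = arcsin(n₂/n₁) = 70.81°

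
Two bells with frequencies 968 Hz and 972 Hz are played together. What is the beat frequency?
4 Hz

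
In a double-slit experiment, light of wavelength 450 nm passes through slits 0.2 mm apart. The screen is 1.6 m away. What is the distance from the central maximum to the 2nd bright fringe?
y = mλL/d = 7.2 mm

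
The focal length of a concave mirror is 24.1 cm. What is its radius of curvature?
R = 2|f| = 48.2 cm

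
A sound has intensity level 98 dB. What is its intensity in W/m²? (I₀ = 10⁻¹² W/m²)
I = I₀·10^(β/10) = 6.31 × 10⁻³ W/m²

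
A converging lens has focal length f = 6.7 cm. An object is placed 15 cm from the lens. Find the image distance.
1/di = 1/f − 1/do → di = 12.11 cm (real image)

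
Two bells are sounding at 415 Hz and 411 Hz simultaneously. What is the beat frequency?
4 Hz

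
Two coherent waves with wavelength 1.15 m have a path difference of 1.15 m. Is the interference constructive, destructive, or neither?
constructive — path difference = 1λ, a whole number of wavelengths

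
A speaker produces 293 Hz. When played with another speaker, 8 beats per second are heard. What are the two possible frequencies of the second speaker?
f₂ = 293 ± 8 Hz → 301 Hz or 285 Hz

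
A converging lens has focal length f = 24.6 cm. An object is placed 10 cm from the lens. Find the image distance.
1/di = 1/f − 1/do → di = -16.85 cm (virtual image)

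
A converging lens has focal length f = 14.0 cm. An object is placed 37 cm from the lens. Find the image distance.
1/di = 1/f − 1/do → di = 22.52 cm (real image)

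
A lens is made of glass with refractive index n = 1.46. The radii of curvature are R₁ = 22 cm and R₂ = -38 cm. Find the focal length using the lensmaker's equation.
1/f = (n − 1)(1/R₁ − 1/R₂) → f = 30.29 cm (converging lens)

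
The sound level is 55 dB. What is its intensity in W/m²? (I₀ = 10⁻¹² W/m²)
I = I₀·10^(β/10) = 3.16 × 10⁻⁷ W/m²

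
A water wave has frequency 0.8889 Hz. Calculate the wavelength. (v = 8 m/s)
λ = v/f = 9 m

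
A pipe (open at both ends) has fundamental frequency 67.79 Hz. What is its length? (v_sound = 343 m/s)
L = v/(2f₁) = 2.53 m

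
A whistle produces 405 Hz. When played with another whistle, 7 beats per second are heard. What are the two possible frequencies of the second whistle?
f₂ = 405 ± 7 Hz → 412 Hz or 398 Hz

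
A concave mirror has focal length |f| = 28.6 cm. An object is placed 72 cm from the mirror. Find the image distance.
f = +28.6 cm (concave); 1/di = 1/f − 1/do → di = 47.45 cm (real image, in front of mirror)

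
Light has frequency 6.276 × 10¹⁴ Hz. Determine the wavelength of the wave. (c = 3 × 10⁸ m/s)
λ = c/f = 478 nm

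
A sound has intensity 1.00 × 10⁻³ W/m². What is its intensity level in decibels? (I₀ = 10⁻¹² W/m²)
β = 10·log₁₀(I/I₀) = 90 dB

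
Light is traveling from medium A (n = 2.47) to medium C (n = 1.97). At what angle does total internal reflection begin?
θc = arcsin(n₂/n₁) = 52.9°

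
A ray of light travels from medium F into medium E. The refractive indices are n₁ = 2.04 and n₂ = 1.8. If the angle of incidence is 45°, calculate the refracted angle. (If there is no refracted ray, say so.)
sin θ₂ = (n₁/n₂)·sin θ₁ = 0.8014 → θ₂ = 53.26°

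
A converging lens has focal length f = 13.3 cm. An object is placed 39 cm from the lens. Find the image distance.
1/di = 1/f − 1/do → di = 20.18 cm (real image)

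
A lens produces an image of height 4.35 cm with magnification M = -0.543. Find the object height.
ho = |hi|/|M| = 8.011 cm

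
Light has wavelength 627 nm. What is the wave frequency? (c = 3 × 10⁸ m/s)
f = c/λ = 4.785 × 10¹⁴ Hz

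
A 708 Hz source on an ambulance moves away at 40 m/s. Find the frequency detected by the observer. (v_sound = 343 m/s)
f_obs = f·v/(v + v_s) = 634.1 Hz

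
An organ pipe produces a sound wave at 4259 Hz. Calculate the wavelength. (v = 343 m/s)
λ = v/f = 0.08054 m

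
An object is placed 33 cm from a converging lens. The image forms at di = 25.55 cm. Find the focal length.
1/f = 1/do + 1/di → f = 14.4 cm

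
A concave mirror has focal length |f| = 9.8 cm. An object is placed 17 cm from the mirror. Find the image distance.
f = +9.8 cm (concave); 1/di = 1/f − 1/do → di = 23.14 cm (real image, in front of mirror)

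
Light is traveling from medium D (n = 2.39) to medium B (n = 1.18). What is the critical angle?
θc = arcsin(n₂/n₁) = 29.59°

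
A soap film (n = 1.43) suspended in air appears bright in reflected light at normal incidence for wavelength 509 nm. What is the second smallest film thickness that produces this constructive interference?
2nt = (m − ½)λ with m = 2 → t = (m − ½)λ/(2n) = 267 nm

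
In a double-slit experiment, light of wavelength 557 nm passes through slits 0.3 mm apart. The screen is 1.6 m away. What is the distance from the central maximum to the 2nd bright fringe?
y = mλL/d = 5.941 mm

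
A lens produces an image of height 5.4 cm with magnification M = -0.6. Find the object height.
ho = |hi|/|M| = 9 cm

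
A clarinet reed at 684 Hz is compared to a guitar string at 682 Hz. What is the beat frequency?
2 Hz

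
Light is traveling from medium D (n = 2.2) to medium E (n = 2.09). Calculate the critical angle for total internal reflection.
θc = arcsin(n₂/n₁) = 71.81°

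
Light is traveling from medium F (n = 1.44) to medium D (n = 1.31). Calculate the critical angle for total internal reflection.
θc = arcsin(n₂/n₁) = 65.47°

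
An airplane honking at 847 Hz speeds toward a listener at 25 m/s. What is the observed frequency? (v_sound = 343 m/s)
f_obs = f·v/(v − v_s) = 913.6 Hz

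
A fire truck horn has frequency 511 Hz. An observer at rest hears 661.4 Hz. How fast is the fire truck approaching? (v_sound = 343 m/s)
v_s = v·(1 − f/f_obs) = 78 m/s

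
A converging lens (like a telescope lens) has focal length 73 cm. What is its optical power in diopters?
P = 1/f = 1.37 D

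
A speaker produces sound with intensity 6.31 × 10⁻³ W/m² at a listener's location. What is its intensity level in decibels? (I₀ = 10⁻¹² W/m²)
β = 10·log₁₀(I/I₀) = 98 dB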